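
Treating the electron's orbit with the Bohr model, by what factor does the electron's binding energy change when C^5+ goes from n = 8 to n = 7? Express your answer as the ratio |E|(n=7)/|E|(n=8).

|E| ∝ Z^2 · n^-2; with Z fixed, |E| ∝ n^-2.
|E|(n=7)/|E|(n=8) = (7/8)^-2 = 64/49

64/49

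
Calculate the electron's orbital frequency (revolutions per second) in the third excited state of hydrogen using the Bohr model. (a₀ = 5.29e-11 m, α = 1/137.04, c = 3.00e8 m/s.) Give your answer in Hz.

1.03e14 Hz

r = n²a₀/Z = 8.46e-10 m, v = Zαc/n = 5.47e5 m/s
f = v/(2πr) = 1.03e14 Hz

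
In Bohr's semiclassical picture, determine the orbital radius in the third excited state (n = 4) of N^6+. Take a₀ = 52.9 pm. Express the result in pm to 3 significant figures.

121 pm

r_n = n²a₀/Z = 4² × 52.9 / 7
    = 16 × 52.9 / 7 = 121 pm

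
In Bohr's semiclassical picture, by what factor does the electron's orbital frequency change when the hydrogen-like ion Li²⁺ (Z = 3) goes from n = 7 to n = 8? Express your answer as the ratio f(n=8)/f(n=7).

f ∝ Z^2 · n^-3; with Z fixed, f ∝ n^-3.
f(n=8)/f(n=7) = (8/7)^-3 = 343/512

343/512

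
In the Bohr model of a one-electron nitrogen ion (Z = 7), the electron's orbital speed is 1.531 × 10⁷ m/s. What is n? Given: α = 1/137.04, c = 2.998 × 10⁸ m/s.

1

v_n = Zαc/n ⇒ n = Zαc/v = 7 × 0.007297 × 2.998 × 10⁸ / 1.531 × 10⁷ ≈ 1.00
n = 1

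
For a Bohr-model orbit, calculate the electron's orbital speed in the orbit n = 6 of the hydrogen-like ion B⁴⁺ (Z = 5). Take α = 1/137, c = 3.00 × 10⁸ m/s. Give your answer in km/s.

v_n = Zαc/n = 5 × 0.00730 × 3.00 × 10⁸ / 6
    = 1820 km/s

1820 km/s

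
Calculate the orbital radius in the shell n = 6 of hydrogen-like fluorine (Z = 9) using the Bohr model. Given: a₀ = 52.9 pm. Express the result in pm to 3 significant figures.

212 pm

r_n = n²a₀/Z = 6² × 52.9 / 9
    = 36 × 52.9 / 9 = 212 pm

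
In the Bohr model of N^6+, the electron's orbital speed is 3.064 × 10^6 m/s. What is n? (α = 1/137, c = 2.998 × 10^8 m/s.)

5

v_n = Zαc/n ⇒ n = Zαc/v = 7 × 0.007299 × 2.998 × 10^8 / 3.064 × 10^6 ≈ 5.00
n = 5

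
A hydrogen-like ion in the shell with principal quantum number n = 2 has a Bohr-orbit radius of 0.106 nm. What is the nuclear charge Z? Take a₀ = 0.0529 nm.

2

r_n = n²a₀/Z ⇒ Z = n²a₀/r = 2² × 0.0529 / 0.106 ≈ 2.00
Z = 2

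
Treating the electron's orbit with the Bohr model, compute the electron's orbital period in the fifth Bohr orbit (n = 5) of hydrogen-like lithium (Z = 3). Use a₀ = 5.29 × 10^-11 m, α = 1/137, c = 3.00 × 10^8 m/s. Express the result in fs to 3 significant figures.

2.11 fs

r = n²a₀/Z = 5²·5.29 × 10^-11/3 = 4.41 × 10^-10 m
v = Zαc/n = 3·0.00730·3.00 × 10^8/5 = 1.31 × 10^6 m/s
T = 2πr/v = 2.11 × 10^-15 s = 2.11 fs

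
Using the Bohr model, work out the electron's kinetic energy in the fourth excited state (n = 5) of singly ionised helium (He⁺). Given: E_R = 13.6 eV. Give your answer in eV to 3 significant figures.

For a Coulomb orbit the virial theorem gives K = −E_n.
E_n = −E_R·Z²/n², so K = E_R·Z²/n² = 13.6 × 2²/5² = 2.18 eV

2.18 eV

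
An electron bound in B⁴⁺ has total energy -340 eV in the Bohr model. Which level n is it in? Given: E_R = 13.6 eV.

E_n = −E_R Z²/n² ⇒ n² = E_R Z²/(−E_n) = 13.6 × 5² / 340 ≈ 1.00
n = 1

1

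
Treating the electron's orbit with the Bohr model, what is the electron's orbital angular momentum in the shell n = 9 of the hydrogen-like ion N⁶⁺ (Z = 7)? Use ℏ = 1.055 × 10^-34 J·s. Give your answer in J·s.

9.495 × 10^-34 J·s

L_n = nℏ = 9 × 1.055 × 10^-34 = 9.495 × 10^-34 J·s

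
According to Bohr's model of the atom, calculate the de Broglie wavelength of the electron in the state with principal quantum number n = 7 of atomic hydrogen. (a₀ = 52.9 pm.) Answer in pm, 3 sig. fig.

2330 pm

The Bohr quantisation condition is nλ = 2πr_n.
r_n = n²a₀/Z = 2590 pm
λ = 2πr_n/n = 2π·2590/7 = 2330 pm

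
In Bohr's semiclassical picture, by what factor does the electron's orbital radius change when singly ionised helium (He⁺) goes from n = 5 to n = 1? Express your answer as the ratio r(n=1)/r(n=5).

r ∝ Z^-1 · n^2; with Z fixed, r ∝ n^2.
r(n=1)/r(n=5) = (1/5)^2 = 1/25

1/25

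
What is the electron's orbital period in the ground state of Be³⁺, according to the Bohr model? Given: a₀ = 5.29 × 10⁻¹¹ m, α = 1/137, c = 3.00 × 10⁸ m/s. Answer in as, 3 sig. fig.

9.49 as

r = n²a₀/Z = 1²·5.29 × 10⁻¹¹/4 = 1.32 × 10⁻¹¹ m
v = Zαc/n = 4·0.00730·3.00 × 10⁸/1 = 8.76 × 10⁶ m/s
T = 2πr/v = 9.49 × 10⁻¹⁸ s = 9.49 as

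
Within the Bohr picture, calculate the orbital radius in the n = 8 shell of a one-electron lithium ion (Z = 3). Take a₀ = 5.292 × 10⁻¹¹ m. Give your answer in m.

1.129 × 10⁻⁹ m

r_n = n²a₀/Z = 8² × 5.292 × 10⁻¹¹ / 3
    = 64 × 5.292 × 10⁻¹¹ / 3 = 1.129 × 10⁻⁹ m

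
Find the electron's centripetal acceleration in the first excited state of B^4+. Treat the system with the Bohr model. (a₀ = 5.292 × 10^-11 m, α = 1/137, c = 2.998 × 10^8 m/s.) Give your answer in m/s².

7.070 × 10^23 m/s²

r = n²a₀/Z = 4.234 × 10^-11 m, v = Zαc/n = 5.471 × 10^6 m/s
a = v²/r = (5.471 × 10^6)² / 4.234 × 10^-11 = 7.070 × 10^23 m/s²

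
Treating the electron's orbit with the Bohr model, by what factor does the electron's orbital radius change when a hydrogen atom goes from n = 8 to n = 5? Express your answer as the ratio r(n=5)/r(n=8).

r ∝ Z^-1 · n^2; with Z fixed, r ∝ n^2.
r(n=5)/r(n=8) = (5/8)^2 = 25/64

25/64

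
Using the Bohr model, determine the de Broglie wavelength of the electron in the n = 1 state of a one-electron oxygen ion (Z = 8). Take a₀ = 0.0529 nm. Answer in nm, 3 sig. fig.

The Bohr quantisation condition is nλ = 2πr_n.
r_n = n²a₀/Z = 0.00661 nm
λ = 2πr_n/n = 2π·0.00661/1 = 0.0415 nm

0.0415 nm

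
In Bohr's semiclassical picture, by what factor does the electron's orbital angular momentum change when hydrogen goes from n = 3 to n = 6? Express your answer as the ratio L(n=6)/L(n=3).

L = nℏ depends only on n, so L ∝ n.
L(n=6)/L(n=3) = (6/3)^1 = 2

2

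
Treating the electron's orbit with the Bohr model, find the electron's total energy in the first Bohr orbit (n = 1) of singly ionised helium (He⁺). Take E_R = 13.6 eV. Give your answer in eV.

E_n = −E_R·Z²/n² = −13.6 × 2²/1² = -54.4 eV

-54.4 eV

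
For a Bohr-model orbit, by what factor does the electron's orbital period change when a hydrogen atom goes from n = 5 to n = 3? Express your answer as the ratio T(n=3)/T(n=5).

T ∝ Z^-2 · n^3; with Z fixed, T ∝ n^3.
T(n=3)/T(n=5) = (3/5)^3 = 27/125

27/125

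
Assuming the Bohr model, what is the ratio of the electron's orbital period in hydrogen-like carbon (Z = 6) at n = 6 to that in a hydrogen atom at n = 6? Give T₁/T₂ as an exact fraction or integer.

T ∝ Z^-2 · n^3
T₁/T₂ = (6/1)^-2 · (6/6)^3 = 1/36

1/36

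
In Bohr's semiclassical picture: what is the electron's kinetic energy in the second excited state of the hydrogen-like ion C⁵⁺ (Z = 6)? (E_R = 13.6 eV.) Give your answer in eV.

For a Coulomb orbit the virial theorem gives K = −E_n.
E_n = −E_R·Z²/n², so K = E_R·Z²/n² = 13.6 × 6²/3² = 54.4 eV

54.4 eV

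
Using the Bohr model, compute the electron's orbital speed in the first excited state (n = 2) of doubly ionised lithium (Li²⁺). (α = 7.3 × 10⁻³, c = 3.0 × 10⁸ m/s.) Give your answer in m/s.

v_n = Zαc/n = 3 × 0.0073 × 3.0 × 10⁸ / 2
    = 3.3 × 10⁶ m/s

3.3 × 10⁶ m/s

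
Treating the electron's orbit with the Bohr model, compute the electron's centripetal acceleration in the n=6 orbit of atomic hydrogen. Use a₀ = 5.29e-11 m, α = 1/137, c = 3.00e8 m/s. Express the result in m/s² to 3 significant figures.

r = n²a₀/Z = 1.90e-9 m, v = Zαc/n = 3.65e5 m/s
a = v²/r = (3.65e5)² / 1.90e-9 = 6.99e19 m/s²

6.99e19 m/s²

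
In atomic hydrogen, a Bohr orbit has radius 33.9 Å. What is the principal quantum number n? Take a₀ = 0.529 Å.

8

r_n = n²a₀/Z ⇒ n² = rZ/a₀ = 33.9 × 1 / 0.529 ≈ 64.08
n = 8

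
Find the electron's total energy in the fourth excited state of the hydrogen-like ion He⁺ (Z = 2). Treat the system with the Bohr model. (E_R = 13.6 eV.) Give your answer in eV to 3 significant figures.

-2.18 eV

E_n = −E_R·Z²/n² = −13.6 × 2²/5² = -2.18 eV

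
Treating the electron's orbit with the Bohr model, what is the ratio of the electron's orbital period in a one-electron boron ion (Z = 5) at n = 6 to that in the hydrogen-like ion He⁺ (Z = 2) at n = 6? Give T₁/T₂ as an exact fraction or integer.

T ∝ Z^-2 · n^3
T₁/T₂ = (5/2)^-2 · (6/6)^3 = 4/25

4/25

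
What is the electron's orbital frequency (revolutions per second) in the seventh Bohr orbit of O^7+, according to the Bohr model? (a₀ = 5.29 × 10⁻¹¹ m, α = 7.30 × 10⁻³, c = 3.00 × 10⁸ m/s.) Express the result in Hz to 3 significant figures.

1.23 × 10¹⁵ Hz

r = n²a₀/Z = 3.24 × 10⁻¹⁰ m, v = Zαc/n = 2.50 × 10⁶ m/s
f = v/(2πr) = 1.23 × 10¹⁵ Hz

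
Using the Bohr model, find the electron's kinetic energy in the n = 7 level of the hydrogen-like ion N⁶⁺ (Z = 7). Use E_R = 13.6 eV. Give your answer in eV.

For a Coulomb orbit the virial theorem gives K = −E_n.
E_n = −E_R·Z²/n², so K = E_R·Z²/n² = 13.6 × 7²/7² = 13.6 eV

13.6 eV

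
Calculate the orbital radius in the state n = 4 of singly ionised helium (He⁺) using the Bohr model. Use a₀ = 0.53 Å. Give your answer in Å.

r_n = n²a₀/Z = 4² × 0.53 / 2
    = 16 × 0.53 / 2 = 4.2 Å

4.2 Å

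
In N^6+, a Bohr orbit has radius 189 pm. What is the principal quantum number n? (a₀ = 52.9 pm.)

r_n = n²a₀/Z ⇒ n² = rZ/a₀ = 189 × 7 / 52.9 ≈ 25.01
n = 5

5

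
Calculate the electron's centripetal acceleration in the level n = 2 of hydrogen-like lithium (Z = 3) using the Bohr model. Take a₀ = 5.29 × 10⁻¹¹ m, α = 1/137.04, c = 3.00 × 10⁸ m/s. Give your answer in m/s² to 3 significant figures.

1.53 × 10²³ m/s²

r = n²a₀/Z = 7.05 × 10⁻¹¹ m, v = Zαc/n = 3.28 × 10⁶ m/s
a = v²/r = (3.28 × 10⁶)² / 7.05 × 10⁻¹¹ = 1.53 × 10²³ m/s²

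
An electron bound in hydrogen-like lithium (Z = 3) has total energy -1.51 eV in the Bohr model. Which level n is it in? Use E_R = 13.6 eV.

E_n = −E_R Z²/n² ⇒ n² = E_R Z²/(−E_n) = 13.6 × 3² / 1.51 ≈ 81.06
n = 9

9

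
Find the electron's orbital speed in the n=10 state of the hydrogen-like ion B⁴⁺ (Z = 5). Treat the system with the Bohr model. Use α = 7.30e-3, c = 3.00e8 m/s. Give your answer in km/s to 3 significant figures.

1100 km/s

v_n = Zαc/n = 5 × 0.00730 × 3.00e8 / 10
    = 1100 km/s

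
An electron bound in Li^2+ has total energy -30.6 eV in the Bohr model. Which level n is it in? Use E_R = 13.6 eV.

E_n = −E_R Z²/n² ⇒ n² = E_R Z²/(−E_n) = 13.6 × 3² / 30.6 ≈ 4.00
n = 2

2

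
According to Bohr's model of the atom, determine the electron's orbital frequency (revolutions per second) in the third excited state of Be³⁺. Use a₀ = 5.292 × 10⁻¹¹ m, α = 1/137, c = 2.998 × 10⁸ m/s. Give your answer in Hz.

r = n²a₀/Z = 2.117 × 10⁻¹⁰ m, v = Zαc/n = 2.188 × 10⁶ m/s
f = v/(2πr) = 1.645 × 10¹⁵ Hz

1.645 × 10¹⁵ Hz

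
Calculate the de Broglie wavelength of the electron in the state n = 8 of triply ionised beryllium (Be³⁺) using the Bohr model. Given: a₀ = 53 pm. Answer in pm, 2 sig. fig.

670 pm

The Bohr quantisation condition is nλ = 2πr_n.
r_n = n²a₀/Z = 850 pm
λ = 2πr_n/n = 2π·850/8 = 670 pm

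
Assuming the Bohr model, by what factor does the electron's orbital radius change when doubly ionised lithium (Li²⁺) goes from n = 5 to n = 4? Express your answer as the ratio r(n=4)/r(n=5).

16/25

r ∝ Z^-1 · n^2; with Z fixed, r ∝ n^2.
r(n=4)/r(n=5) = (4/5)^2 = 16/25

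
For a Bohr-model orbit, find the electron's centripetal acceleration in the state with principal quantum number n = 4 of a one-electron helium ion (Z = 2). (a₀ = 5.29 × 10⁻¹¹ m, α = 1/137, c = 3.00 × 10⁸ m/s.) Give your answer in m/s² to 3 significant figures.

r = n²a₀/Z = 4.23 × 10⁻¹⁰ m, v = Zαc/n = 1.09 × 10⁶ m/s
a = v²/r = (1.09 × 10⁶)² / 4.23 × 10⁻¹⁰ = 2.83 × 10²¹ m/s²

2.83 × 10²¹ m/s²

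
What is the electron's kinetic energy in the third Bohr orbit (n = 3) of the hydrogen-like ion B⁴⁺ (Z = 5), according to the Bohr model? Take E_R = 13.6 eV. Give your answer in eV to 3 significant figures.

For a Coulomb orbit the virial theorem gives K = −E_n.
E_n = −E_R·Z²/n², so K = E_R·Z²/n² = 13.6 × 5²/3² = 37.8 eV

37.8 eV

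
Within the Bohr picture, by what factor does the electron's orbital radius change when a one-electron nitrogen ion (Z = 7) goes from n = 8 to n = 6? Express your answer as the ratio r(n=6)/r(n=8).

9/16

r ∝ Z^-1 · n^2; with Z fixed, r ∝ n^2.
r(n=6)/r(n=8) = (6/8)^2 = 9/16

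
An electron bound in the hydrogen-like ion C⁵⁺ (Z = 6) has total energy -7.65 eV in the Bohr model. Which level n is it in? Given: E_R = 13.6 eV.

8

E_n = −E_R Z²/n² ⇒ n² = E_R Z²/(−E_n) = 13.6 × 6² / 7.65 ≈ 64.00
n = 8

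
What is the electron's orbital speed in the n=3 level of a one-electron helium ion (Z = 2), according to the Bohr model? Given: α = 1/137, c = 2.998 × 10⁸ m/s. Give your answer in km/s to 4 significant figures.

1459 km/s

v_n = Zαc/n = 2 × 0.007299 × 2.998 × 10⁸ / 3
    = 1459 km/s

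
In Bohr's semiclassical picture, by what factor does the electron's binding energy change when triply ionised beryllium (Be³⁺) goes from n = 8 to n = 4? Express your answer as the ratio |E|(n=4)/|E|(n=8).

4

|E| ∝ Z^2 · n^-2; with Z fixed, |E| ∝ n^-2.
|E|(n=4)/|E|(n=8) = (4/8)^-2 = 4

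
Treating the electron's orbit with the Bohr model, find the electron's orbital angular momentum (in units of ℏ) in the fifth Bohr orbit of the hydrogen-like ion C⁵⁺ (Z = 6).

5

L_n = nℏ, so L/ℏ = n = 5.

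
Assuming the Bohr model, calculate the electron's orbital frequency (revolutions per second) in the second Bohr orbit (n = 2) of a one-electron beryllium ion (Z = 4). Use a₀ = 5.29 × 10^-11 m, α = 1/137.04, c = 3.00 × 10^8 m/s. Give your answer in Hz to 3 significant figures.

r = n²a₀/Z = 5.29 × 10^-11 m, v = Zαc/n = 4.38 × 10^6 m/s
f = v/(2πr) = 1.32 × 10^16 Hz

1.32 × 10^16 Hz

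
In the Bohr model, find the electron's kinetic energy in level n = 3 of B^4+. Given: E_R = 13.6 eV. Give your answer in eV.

37.8 eV

For a Coulomb orbit the virial theorem gives K = −E_n.
E_n = −E_R·Z²/n², so K = E_R·Z²/n² = 13.6 × 5²/3² = 37.8 eV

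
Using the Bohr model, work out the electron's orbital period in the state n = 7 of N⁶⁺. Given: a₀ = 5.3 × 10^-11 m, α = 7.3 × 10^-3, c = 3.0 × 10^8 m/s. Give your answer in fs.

1.1 fs

r = n²a₀/Z = 7²·5.3 × 10^-11/7 = 3.7 × 10^-10 m
v = Zαc/n = 7·0.0073·3.0 × 10^8/7 = 2.2 × 10^6 m/s
T = 2πr/v = 1.1 × 10^-15 s = 1.1 fs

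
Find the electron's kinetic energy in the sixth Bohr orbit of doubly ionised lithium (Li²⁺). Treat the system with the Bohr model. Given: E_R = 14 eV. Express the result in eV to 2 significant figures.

For a Coulomb orbit the virial theorem gives K = −E_n.
E_n = −E_R·Z²/n², so K = E_R·Z²/n² = 14 × 3²/6² = 3.5 eV

3.5 eV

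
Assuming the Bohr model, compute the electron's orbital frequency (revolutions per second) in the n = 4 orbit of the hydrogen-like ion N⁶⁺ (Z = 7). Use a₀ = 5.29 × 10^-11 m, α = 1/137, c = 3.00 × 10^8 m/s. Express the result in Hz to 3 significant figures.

r = n²a₀/Z = 1.21 × 10^-10 m, v = Zαc/n = 3.83 × 10^6 m/s
f = v/(2πr) = 5.04 × 10^15 Hz

5.04 × 10^15 Hz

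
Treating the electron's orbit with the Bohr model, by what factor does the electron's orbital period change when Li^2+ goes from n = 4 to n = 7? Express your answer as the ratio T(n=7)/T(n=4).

T ∝ Z^-2 · n^3; with Z fixed, T ∝ n^3.
T(n=7)/T(n=4) = (7/4)^3 = 343/64

343/64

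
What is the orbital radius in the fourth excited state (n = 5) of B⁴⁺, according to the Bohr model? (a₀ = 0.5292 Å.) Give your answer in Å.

r_n = n²a₀/Z = 5² × 0.5292 / 5
    = 25 × 0.5292 / 5 = 2.646 Å

2.646 Å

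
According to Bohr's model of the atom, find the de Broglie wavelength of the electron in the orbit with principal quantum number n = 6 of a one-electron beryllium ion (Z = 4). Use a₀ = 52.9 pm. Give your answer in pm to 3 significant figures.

499 pm

The Bohr quantisation condition is nλ = 2πr_n.
r_n = n²a₀/Z = 476 pm
λ = 2πr_n/n = 2π·476/6 = 499 pm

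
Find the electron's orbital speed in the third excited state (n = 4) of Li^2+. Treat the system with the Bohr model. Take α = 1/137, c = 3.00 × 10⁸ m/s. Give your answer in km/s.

1640 km/s

v_n = Zαc/n = 3 × 0.00730 × 3.00 × 10⁸ / 4
    = 1640 km/s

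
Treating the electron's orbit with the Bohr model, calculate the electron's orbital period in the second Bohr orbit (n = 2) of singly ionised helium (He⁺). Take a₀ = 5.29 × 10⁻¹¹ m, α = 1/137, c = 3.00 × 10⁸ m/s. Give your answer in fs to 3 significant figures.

0.304 fs

r = n²a₀/Z = 2²·5.29 × 10⁻¹¹/2 = 1.06 × 10⁻¹⁰ m
v = Zαc/n = 2·0.00730·3.00 × 10⁸/2 = 2.19 × 10⁶ m/s
T = 2πr/v = 3.04 × 10⁻¹⁶ s = 0.304 fs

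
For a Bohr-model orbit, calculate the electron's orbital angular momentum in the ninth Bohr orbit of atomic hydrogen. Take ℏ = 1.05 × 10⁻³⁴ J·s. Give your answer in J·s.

L_n = nℏ = 9 × 1.05 × 10⁻³⁴ = 9.45 × 10⁻³⁴ J·s

9.45 × 10⁻³⁴ J·s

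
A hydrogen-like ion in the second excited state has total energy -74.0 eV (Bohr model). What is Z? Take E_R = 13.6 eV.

E_n = −E_R Z²/n² ⇒ Z² = −E_n n²/E_R = 74.0 × 3² / 13.6 ≈ 48.97
Z = 7

7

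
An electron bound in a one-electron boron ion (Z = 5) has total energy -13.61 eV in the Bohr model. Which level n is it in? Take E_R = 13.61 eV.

E_n = −E_R Z²/n² ⇒ n² = E_R Z²/(−E_n) = 13.61 × 5² / 13.61 ≈ 25.00
n = 5

5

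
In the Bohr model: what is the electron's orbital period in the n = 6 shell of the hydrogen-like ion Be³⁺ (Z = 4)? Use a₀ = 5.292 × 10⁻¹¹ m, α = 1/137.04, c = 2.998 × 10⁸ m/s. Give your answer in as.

r = n²a₀/Z = 6²·5.292 × 10⁻¹¹/4 = 4.763 × 10⁻¹⁰ m
v = Zαc/n = 4·0.007297·2.998 × 10⁸/6 = 1.458 × 10⁶ m/s
T = 2πr/v = 2.052 × 10⁻¹⁵ s = 2052 as

2052 as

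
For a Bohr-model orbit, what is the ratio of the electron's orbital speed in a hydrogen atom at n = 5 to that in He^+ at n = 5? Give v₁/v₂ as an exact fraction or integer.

1/2

v ∝ Z^1 · n^-1
v₁/v₂ = (1/2)^1 · (5/5)^-1 = 1/2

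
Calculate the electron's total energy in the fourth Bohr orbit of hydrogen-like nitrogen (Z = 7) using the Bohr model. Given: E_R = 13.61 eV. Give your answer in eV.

E_n = −E_R·Z²/n² = −13.61 × 7²/4² = -41.68 eV

-41.68 eV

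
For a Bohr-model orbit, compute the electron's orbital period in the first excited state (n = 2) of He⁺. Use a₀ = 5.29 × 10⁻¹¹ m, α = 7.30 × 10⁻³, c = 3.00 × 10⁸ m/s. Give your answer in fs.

0.304 fs

r = n²a₀/Z = 2²·5.29 × 10⁻¹¹/2 = 1.06 × 10⁻¹⁰ m
v = Zαc/n = 2·0.00730·3.00 × 10⁸/2 = 2.19 × 10⁶ m/s
T = 2πr/v = 3.04 × 10⁻¹⁶ s = 0.304 fs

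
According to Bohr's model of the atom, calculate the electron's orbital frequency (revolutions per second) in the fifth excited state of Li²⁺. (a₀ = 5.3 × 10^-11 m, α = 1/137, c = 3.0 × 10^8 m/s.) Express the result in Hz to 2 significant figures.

r = n²a₀/Z = 6.4 × 10^-10 m, v = Zαc/n = 1.1 × 10^6 m/s
f = v/(2πr) = 2.7 × 10^14 Hz

2.7 × 10^14 Hz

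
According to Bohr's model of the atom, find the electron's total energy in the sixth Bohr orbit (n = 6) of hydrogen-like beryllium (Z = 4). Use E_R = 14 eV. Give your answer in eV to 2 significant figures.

E_n = −E_R·Z²/n² = −14 × 4²/6² = -6.2 eV

-6.2 eV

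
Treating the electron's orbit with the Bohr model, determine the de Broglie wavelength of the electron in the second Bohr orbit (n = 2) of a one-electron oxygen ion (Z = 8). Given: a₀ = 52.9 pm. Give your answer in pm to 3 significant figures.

83.1 pm

The Bohr quantisation condition is nλ = 2πr_n.
r_n = n²a₀/Z = 26.4 pm
λ = 2πr_n/n = 2π·26.4/2 = 83.1 pm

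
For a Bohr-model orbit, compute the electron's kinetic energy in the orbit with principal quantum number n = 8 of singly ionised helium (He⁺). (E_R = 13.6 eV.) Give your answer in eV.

0.850 eV

For a Coulomb orbit the virial theorem gives K = −E_n.
E_n = −E_R·Z²/n², so K = E_R·Z²/n² = 13.6 × 2²/8² = 0.850 eV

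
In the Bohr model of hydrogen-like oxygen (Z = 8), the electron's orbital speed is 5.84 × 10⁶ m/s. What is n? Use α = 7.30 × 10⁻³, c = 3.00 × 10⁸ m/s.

3

v_n = Zαc/n ⇒ n = Zαc/v = 8 × 0.00730 × 3.00 × 10⁸ / 5.84 × 10⁶ ≈ 3.00
n = 3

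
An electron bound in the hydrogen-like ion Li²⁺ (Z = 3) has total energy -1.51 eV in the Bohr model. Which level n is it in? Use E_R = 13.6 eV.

E_n = −E_R Z²/n² ⇒ n² = E_R Z²/(−E_n) = 13.6 × 3² / 1.51 ≈ 81.06
n = 9

9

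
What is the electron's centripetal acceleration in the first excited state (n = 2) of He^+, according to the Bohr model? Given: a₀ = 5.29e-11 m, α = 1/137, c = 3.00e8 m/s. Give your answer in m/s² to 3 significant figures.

r = n²a₀/Z = 1.06e-10 m, v = Zαc/n = 2.19e6 m/s
a = v²/r = (2.19e6)² / 1.06e-10 = 4.53e22 m/s²

4.53e22 m/s²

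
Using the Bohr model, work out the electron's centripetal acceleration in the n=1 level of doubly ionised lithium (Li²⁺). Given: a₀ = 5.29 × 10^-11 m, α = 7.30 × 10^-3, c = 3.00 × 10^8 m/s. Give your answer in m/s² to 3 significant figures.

2.45 × 10^24 m/s²

r = n²a₀/Z = 1.76 × 10^-11 m, v = Zαc/n = 6.57 × 10^6 m/s
a = v²/r = (6.57 × 10^6)² / 1.76 × 10^-11 = 2.45 × 10^24 m/s²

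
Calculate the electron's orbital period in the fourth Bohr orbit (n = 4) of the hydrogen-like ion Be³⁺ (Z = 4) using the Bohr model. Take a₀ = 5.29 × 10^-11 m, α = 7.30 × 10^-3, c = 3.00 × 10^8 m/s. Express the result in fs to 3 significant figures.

r = n²a₀/Z = 4²·5.29 × 10^-11/4 = 2.12 × 10^-10 m
v = Zαc/n = 4·0.00730·3.00 × 10^8/4 = 2.19 × 10^6 m/s
T = 2πr/v = 6.07 × 10^-16 s = 0.607 fs

0.607 fs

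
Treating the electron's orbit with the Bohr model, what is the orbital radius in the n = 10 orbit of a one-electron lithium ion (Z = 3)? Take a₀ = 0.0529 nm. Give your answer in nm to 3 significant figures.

1.76 nm

r_n = n²a₀/Z = 10² × 0.0529 / 3
    = 100 × 0.0529 / 3 = 1.76 nm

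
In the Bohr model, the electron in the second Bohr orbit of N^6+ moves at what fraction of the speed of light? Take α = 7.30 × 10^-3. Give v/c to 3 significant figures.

v_n = Zαc/n, so v/c = Zα/n = 7 × 0.00730 / 2 = 0.0255

0.0255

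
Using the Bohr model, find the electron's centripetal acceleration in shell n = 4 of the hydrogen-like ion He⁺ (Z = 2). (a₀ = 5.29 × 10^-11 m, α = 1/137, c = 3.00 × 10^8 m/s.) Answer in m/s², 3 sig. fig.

2.83 × 10^21 m/s²

r = n²a₀/Z = 4.23 × 10^-10 m, v = Zαc/n = 1.09 × 10^6 m/s
a = v²/r = (1.09 × 10^6)² / 4.23 × 10^-10 = 2.83 × 10^21 m/s²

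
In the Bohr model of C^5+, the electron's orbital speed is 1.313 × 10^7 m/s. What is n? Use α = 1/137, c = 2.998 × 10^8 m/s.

1

v_n = Zαc/n ⇒ n = Zαc/v = 6 × 0.007299 × 2.998 × 10^8 / 1.313 × 10^7 ≈ 1.00
n = 1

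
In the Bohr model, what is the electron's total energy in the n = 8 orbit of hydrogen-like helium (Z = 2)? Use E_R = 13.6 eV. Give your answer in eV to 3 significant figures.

E_n = −E_R·Z²/n² = −13.6 × 2²/8² = -0.850 eV

-0.850 eV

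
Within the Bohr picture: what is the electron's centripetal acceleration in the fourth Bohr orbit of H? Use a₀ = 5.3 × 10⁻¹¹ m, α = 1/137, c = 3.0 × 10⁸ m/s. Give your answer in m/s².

r = n²a₀/Z = 8.5 × 10⁻¹⁰ m, v = Zαc/n = 5.5 × 10⁵ m/s
a = v²/r = (5.5 × 10⁵)² / 8.5 × 10⁻¹⁰ = 3.5 × 10²⁰ m/s²

3.5 × 10²⁰ m/s²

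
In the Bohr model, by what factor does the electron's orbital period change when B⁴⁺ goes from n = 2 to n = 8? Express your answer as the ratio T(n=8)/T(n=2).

64

T ∝ Z^-2 · n^3; with Z fixed, T ∝ n^3.
T(n=8)/T(n=2) = (8/2)^3 = 64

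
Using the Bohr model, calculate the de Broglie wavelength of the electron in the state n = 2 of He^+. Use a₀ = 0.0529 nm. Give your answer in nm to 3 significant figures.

0.332 nm

The Bohr quantisation condition is nλ = 2πr_n.
r_n = n²a₀/Z = 0.106 nm
λ = 2πr_n/n = 2π·0.106/2 = 0.332 nm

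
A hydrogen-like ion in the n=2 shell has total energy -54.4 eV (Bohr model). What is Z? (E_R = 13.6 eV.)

E_n = −E_R Z²/n² ⇒ Z² = −E_n n²/E_R = 54.4 × 2² / 13.6 ≈ 16.00
Z = 4

4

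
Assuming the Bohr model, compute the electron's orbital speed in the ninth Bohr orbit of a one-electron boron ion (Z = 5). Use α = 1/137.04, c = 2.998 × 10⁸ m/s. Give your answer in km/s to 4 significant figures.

v_n = Zαc/n = 5 × 0.007297 × 2.998 × 10⁸ / 9
    = 1215 km/s

1215 km/s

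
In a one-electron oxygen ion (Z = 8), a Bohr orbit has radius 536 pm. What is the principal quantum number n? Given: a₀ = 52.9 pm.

r_n = n²a₀/Z ⇒ n² = rZ/a₀ = 536 × 8 / 52.9 ≈ 81.06
n = 9

9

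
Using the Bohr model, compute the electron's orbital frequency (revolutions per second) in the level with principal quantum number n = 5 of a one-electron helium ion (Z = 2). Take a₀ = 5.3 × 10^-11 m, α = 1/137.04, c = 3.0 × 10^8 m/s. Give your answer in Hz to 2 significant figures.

2.1 × 10^14 Hz

r = n²a₀/Z = 6.6 × 10^-10 m, v = Zαc/n = 8.8 × 10^5 m/s
f = v/(2πr) = 2.1 × 10^14 Hz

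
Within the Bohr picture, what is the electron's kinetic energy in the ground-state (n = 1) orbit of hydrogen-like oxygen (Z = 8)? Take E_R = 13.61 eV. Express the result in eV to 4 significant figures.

For a Coulomb orbit the virial theorem gives K = −E_n.
E_n = −E_R·Z²/n², so K = E_R·Z²/n² = 13.61 × 8²/1² = 871.0 eV

871.0 eV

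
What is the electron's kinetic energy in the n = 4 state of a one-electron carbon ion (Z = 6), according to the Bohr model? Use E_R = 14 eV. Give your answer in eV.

32 eV

For a Coulomb orbit the virial theorem gives K = −E_n.
E_n = −E_R·Z²/n², so K = E_R·Z²/n² = 14 × 6²/4² = 32 eV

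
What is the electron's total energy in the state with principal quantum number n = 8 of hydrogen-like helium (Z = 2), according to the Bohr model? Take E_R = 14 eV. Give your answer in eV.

E_n = −E_R·Z²/n² = −14 × 2²/8² = -0.88 eV

-0.88 eV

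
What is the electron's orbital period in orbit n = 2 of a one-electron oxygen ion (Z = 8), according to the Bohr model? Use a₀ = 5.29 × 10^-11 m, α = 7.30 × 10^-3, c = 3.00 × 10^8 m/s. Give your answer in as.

r = n²a₀/Z = 2²·5.29 × 10^-11/8 = 2.65 × 10^-11 m
v = Zαc/n = 8·0.00730·3.00 × 10^8/2 = 8.76 × 10^6 m/s
T = 2πr/v = 1.90 × 10^-17 s = 19.0 as

19.0 as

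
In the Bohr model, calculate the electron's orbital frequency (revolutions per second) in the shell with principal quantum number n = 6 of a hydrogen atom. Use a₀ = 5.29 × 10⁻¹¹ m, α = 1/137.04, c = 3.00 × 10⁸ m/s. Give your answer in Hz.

3.05 × 10¹³ Hz

r = n²a₀/Z = 1.90 × 10⁻⁹ m, v = Zαc/n = 3.65 × 10⁵ m/s
f = v/(2πr) = 3.05 × 10¹³ Hz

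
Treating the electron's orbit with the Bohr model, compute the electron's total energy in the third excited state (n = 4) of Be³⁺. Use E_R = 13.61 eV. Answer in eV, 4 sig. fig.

E_n = −E_R·Z²/n² = −13.61 × 4²/4² = -13.61 eV

-13.61 eV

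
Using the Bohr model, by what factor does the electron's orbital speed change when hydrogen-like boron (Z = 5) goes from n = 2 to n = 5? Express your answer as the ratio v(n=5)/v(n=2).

v ∝ Z^1 · n^-1; with Z fixed, v ∝ n^-1.
v(n=5)/v(n=2) = (5/2)^-1 = 2/5

2/5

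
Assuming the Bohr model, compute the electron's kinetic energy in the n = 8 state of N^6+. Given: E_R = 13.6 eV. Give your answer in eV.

For a Coulomb orbit the virial theorem gives K = −E_n.
E_n = −E_R·Z²/n², so K = E_R·Z²/n² = 13.6 × 7²/8² = 10.4 eV

10.4 eV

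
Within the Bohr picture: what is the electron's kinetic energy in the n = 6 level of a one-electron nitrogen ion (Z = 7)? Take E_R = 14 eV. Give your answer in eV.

19 eV

For a Coulomb orbit the virial theorem gives K = −E_n.
E_n = −E_R·Z²/n², so K = E_R·Z²/n² = 14 × 7²/6² = 19 eV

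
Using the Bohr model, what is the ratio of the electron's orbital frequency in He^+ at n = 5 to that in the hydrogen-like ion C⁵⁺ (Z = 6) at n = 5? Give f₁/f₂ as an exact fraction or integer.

1/9

f ∝ Z^2 · n^-3
f₁/f₂ = (2/6)^2 · (5/5)^-3 = 1/9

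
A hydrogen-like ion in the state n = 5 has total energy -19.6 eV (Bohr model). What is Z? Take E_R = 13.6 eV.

E_n = −E_R Z²/n² ⇒ Z² = −E_n n²/E_R = 19.6 × 5² / 13.6 ≈ 36.03
Z = 6

6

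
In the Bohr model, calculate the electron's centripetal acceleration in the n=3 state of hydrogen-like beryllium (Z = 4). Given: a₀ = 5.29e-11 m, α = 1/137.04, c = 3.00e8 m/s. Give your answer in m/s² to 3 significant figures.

7.16e22 m/s²

r = n²a₀/Z = 1.19e-10 m, v = Zαc/n = 2.92e6 m/s
a = v²/r = (2.92e6)² / 1.19e-10 = 7.16e22 m/s²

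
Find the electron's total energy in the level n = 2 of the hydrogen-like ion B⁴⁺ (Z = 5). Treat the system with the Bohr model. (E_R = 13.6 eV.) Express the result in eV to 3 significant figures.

-85.0 eV

E_n = −E_R·Z²/n² = −13.6 × 5²/2² = -85.0 eV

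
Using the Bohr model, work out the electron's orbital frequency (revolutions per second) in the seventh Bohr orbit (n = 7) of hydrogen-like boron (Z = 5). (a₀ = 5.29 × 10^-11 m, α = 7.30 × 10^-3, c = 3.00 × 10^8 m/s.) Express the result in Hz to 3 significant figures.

4.80 × 10^14 Hz

r = n²a₀/Z = 5.18 × 10^-10 m, v = Zαc/n = 1.56 × 10^6 m/s
f = v/(2πr) = 4.80 × 10^14 Hz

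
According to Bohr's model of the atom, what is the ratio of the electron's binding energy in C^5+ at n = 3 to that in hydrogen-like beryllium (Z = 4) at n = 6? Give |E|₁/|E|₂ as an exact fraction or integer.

9

|E| ∝ Z^2 · n^-2
|E|₁/|E|₂ = (6/4)^2 · (3/6)^-2 = 9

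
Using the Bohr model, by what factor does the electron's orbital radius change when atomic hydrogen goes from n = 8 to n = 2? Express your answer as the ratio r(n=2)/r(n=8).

r ∝ Z^-1 · n^2; with Z fixed, r ∝ n^2.
r(n=2)/r(n=8) = (2/8)^2 = 1/16

1/16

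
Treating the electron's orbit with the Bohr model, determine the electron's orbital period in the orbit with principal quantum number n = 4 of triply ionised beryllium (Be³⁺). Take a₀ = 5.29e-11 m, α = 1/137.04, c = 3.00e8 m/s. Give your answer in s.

r = n²a₀/Z = 4²·5.29e-11/4 = 2.12e-10 m
v = Zαc/n = 4·0.00730·3.00e8/4 = 2.19e6 m/s
T = 2πr/v = 6.07e-16 s

6.07e-16 s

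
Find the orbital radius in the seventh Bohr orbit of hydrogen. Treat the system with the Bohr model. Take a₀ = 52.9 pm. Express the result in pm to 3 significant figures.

2590 pm

r_n = n²a₀/Z = 7² × 52.9 / 1
    = 49 × 52.9 / 1 = 2590 pm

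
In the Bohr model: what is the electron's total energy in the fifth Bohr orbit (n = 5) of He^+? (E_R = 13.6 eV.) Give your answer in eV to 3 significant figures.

-2.18 eV

E_n = −E_R·Z²/n² = −13.6 × 2²/5² = -2.18 eV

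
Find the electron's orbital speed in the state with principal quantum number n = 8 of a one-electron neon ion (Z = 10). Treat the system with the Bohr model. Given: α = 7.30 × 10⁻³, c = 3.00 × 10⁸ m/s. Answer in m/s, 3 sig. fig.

2.74 × 10⁶ m/s

v_n = Zαc/n = 10 × 0.00730 × 3.00 × 10⁸ / 8
    = 2.74 × 10⁶ m/s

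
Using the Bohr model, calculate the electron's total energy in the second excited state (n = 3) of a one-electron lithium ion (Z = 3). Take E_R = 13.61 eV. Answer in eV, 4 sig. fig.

-13.61 eV

E_n = −E_R·Z²/n² = −13.61 × 3²/3² = -13.61 eV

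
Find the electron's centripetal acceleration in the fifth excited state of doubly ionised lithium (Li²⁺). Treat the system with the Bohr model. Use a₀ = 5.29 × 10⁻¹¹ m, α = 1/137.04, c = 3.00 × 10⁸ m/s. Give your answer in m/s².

r = n²a₀/Z = 6.35 × 10⁻¹⁰ m, v = Zαc/n = 1.09 × 10⁶ m/s
a = v²/r = (1.09 × 10⁶)² / 6.35 × 10⁻¹⁰ = 1.89 × 10²¹ m/s²

1.89 × 10²¹ m/s²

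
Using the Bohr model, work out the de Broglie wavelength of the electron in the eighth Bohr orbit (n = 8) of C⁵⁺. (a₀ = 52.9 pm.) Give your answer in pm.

The Bohr quantisation condition is nλ = 2πr_n.
r_n = n²a₀/Z = 564 pm
λ = 2πr_n/n = 2π·564/8 = 443 pm

443 pm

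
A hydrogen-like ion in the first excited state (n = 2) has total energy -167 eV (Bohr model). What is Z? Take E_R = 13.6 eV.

E_n = −E_R Z²/n² ⇒ Z² = −E_n n²/E_R = 167 × 2² / 13.6 ≈ 49.12
Z = 7

7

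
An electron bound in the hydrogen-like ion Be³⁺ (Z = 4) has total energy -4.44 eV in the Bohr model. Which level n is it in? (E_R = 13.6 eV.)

E_n = −E_R Z²/n² ⇒ n² = E_R Z²/(−E_n) = 13.6 × 4² / 4.44 ≈ 49.01
n = 7

7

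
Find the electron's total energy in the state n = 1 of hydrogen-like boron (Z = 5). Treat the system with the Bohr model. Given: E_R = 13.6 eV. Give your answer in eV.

-340 eV

E_n = −E_R·Z²/n² = −13.6 × 5²/1² = -340 eV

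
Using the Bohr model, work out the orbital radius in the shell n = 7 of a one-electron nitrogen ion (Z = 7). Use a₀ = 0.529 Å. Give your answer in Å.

r_n = n²a₀/Z = 7² × 0.529 / 7
    = 49 × 0.529 / 7 = 3.70 Å

3.70 Å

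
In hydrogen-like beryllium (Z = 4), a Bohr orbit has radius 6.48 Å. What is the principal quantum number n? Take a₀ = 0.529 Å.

7

r_n = n²a₀/Z ⇒ n² = rZ/a₀ = 6.48 × 4 / 0.529 ≈ 49.00
n = 7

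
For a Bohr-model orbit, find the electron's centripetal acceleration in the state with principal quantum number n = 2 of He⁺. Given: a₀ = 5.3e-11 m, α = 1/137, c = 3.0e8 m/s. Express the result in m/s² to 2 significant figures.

r = n²a₀/Z = 1.1e-10 m, v = Zαc/n = 2.2e6 m/s
a = v²/r = (2.2e6)² / 1.1e-10 = 4.5e22 m/s²

4.5e22 m/s²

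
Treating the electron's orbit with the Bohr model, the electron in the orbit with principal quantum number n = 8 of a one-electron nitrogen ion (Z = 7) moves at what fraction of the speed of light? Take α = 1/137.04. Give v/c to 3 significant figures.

v_n = Zαc/n, so v/c = Zα/n = 7 × 0.00730 / 8 = 0.00638

0.00638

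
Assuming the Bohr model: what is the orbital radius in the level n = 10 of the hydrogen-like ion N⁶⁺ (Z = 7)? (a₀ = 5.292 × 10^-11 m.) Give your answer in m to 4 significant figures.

r_n = n²a₀/Z = 10² × 5.292 × 10^-11 / 7
    = 100 × 5.292 × 10^-11 / 7 = 7.560 × 10^-10 m

7.560 × 10^-10 m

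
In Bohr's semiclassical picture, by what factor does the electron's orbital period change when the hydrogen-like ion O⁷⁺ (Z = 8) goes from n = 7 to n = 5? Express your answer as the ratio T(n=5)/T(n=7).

125/343

T ∝ Z^-2 · n^3; with Z fixed, T ∝ n^3.
T(n=5)/T(n=7) = (5/7)^3 = 125/343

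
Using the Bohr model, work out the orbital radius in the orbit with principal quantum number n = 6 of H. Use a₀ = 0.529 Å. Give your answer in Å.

19.0 Å

r_n = n²a₀/Z = 6² × 0.529 / 1
    = 36 × 0.529 / 1 = 19.0 Å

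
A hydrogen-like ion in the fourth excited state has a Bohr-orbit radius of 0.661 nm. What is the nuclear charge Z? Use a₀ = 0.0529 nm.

r_n = n²a₀/Z ⇒ Z = n²a₀/r = 5² × 0.0529 / 0.661 ≈ 2.00
Z = 2

2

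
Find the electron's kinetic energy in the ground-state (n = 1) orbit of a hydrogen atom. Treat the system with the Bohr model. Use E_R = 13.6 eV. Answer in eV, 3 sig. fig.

13.6 eV

For a Coulomb orbit the virial theorem gives K = −E_n.
E_n = −E_R·Z²/n², so K = E_R·Z²/n² = 13.6 × 1²/1² = 13.6 eV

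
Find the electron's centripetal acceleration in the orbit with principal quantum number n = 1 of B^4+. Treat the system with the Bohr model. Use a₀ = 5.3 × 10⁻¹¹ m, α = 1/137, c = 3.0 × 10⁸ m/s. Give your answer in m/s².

r = n²a₀/Z = 1.1 × 10⁻¹¹ m, v = Zαc/n = 1.1 × 10⁷ m/s
a = v²/r = (1.1 × 10⁷)² / 1.1 × 10⁻¹¹ = 1.1 × 10²⁵ m/s²

1.1 × 10²⁵ m/s²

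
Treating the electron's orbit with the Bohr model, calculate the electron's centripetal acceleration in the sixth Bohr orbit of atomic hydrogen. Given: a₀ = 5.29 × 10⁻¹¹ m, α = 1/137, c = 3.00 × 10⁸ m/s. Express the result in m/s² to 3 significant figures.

r = n²a₀/Z = 1.90 × 10⁻⁹ m, v = Zαc/n = 3.65 × 10⁵ m/s
a = v²/r = (3.65 × 10⁵)² / 1.90 × 10⁻⁹ = 6.99 × 10¹⁹ m/s²

6.99 × 10¹⁹ m/s²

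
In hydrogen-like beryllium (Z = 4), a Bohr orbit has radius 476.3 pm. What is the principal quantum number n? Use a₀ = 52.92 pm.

r_n = n²a₀/Z ⇒ n² = rZ/a₀ = 476.3 × 4 / 52.92 ≈ 36.00
n = 6

6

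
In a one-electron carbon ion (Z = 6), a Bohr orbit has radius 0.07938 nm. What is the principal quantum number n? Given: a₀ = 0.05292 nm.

3

r_n = n²a₀/Z ⇒ n² = rZ/a₀ = 0.07938 × 6 / 0.05292 ≈ 9.00
n = 3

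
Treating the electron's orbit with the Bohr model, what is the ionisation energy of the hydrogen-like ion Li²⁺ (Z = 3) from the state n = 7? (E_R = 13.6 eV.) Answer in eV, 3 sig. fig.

2.50 eV

E_n = −E_R·Z²/n² = −13.6 × 3²/7² eV = -2.50 eV
Ionisation energy = −E_n = 2.50 eV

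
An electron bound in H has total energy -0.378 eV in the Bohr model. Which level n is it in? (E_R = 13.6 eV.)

6

E_n = −E_R Z²/n² ⇒ n² = E_R Z²/(−E_n) = 13.6 × 1² / 0.378 ≈ 35.98
n = 6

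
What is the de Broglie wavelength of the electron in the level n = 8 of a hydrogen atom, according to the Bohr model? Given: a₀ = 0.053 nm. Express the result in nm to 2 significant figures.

2.7 nm

The Bohr quantisation condition is nλ = 2πr_n.
r_n = n²a₀/Z = 3.4 nm
λ = 2πr_n/n = 2π·3.4/8 = 2.7 nm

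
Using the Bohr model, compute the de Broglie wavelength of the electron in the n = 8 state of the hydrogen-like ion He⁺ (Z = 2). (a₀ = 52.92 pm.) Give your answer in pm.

1330 pm

The Bohr quantisation condition is nλ = 2πr_n.
r_n = n²a₀/Z = 1693 pm
λ = 2πr_n/n = 2π·1693/8 = 1330 pm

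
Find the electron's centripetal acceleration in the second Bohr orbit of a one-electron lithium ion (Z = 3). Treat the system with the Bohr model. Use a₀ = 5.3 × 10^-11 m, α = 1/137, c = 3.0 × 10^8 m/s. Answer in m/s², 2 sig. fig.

r = n²a₀/Z = 7.1 × 10^-11 m, v = Zαc/n = 3.3 × 10^6 m/s
a = v²/r = (3.3 × 10^6)² / 7.1 × 10^-11 = 1.5 × 10^23 m/s²

1.5 × 10^23 m/s²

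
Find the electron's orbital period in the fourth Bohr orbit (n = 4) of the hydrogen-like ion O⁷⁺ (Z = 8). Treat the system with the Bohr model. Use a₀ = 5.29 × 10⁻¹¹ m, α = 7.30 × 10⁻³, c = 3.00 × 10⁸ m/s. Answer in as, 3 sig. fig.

152 as

r = n²a₀/Z = 4²·5.29 × 10⁻¹¹/8 = 1.06 × 10⁻¹⁰ m
v = Zαc/n = 8·0.00730·3.00 × 10⁸/4 = 4.38 × 10⁶ m/s
T = 2πr/v = 1.52 × 10⁻¹⁶ s = 152 as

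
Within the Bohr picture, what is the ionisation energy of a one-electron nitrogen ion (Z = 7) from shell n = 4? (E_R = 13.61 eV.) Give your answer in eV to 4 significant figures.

E_n = −E_R·Z²/n² = −13.61 × 7²/4² eV = -41.68 eV
Ionisation energy = −E_n = 41.68 eV

41.68 eV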